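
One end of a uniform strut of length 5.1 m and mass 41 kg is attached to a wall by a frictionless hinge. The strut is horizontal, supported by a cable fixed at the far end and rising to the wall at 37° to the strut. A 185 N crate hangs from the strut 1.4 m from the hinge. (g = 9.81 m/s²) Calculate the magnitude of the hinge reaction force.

|H| ≈ 473 N

Take torques about the hinge: T sin 37° · 5.1 = 41×9.81×2.55 + 185×1.4 = 1284.6 N·m.
So T = 1284.6 / (0.6018 × 5.1) = 418.55 N.
ΣF_x = 0: H_x = T cos 37° = 334.27 N.
ΣF_y = 0: H_y = (41×9.81 + 185) − T sin 37° = 587.21 − 251.89 = 335.32 N.
|H| = √(H_x² + H_y²) = √((334.27)² + (335.32)²) = 473.47 N.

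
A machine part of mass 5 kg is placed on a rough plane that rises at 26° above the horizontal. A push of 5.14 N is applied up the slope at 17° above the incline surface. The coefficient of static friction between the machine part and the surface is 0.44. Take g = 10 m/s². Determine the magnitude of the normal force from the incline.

N ≈ 43.4 N

Axes along / perpendicular to the incline. W sin 26° = 21.92 N down-slope; W cos 26° = 44.94 N into the surface.
Perpendicular: N = W cos 26° − P sin 17° = 44.94 − 1.503 = 43.44 N.
Along incline: P cos 17° + f = W sin 26° (friction acts up-slope) → f = 21.92 − 4.915 = 17 N.
|f| = 17 N ≤ μN = 19.11 N, so the machine part is indeed static.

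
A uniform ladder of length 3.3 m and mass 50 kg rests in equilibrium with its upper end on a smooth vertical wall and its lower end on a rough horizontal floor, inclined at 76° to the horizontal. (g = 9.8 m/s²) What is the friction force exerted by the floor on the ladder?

f ≈ 61.1 N

Torques about the foot: N_wall · 3.3 sin 76° = 50×9.8×1.65 cos 76° → N_wall = 61.085 N.
ΣF_x = 0: f_floor = N_wall = 61.085 N.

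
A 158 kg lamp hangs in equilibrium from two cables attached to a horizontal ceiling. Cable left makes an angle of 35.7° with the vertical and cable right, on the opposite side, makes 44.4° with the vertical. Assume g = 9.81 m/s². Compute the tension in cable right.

T_right ≈ 918 N

Angles from the horizontal: cable left is 90° − 35.7° = 54.3°, cable right is 90° − 44.4° = 45.6°.
Weight W = 158 × 9.81 = 1550 N acts straight down.
Horizontal: T_left cos 54.3° = T_right cos 45.6°  →  T_left = 1.199 T_right.
Vertical: T_left sin 54.3° + T_right sin 45.6° = 1550.
Substituting the horizontal relation into the vertical equation gives 1.688 T_right = 1550, so T_right = 918.1 N.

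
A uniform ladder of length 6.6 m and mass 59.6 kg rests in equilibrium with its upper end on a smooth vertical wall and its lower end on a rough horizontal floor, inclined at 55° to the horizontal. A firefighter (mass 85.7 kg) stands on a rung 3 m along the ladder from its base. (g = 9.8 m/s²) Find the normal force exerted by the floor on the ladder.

N_floor ≈ 1420 N

ΣF_y = 0: N_floor = 59.6×9.8 + 85.7×9.8 = 1423.9 N.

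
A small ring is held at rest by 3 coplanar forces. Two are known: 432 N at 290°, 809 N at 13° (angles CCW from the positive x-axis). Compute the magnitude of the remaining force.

Sum the known components: ΣF_x = 936 N, ΣF_y = -224 N.
For equilibrium the remaining force must supply (−ΣF_x, −ΣF_y) = (-936, 224) N.
Magnitude = √((-936)² + (224)²) = 962.4 N; direction = atan2(224, -936) = 166.5°.

F ≈ 962 N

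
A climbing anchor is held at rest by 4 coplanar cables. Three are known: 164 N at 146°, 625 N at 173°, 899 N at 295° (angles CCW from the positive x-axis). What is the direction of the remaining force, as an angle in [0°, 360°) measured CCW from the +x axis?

Sum the known components: ΣF_x = -376.4 N, ΣF_y = -646.9 N.
For equilibrium the remaining force must supply (−ΣF_x, −ΣF_y) = (376.4, 646.9) N.
Magnitude = √((376.4)² + (646.9)²) = 748.4 N; direction = atan2(646.9, 376.4) = 59.8°.

θ ≈ 59.8°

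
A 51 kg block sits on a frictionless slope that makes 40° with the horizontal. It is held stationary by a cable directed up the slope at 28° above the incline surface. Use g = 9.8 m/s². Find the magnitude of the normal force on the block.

N ≈ 212 N

Take axes along and perpendicular to the incline. Weight components: W sin 40° = 321.3 N down-slope, W cos 40° = 382.9 N into the surface.
Along incline: T cos 28° = W sin 40° → T = 363.9 N.
Perpendicular: N = W cos 40° − T sin 28° = 212 N.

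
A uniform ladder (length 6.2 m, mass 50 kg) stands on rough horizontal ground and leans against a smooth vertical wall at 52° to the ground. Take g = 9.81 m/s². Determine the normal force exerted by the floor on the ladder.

ΣF_y = 0: N_floor = 50×9.81 = 490.5 N.

N_floor ≈ 490 N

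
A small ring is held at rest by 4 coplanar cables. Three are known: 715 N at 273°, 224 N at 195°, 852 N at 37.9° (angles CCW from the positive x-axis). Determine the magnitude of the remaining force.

F ≈ 552 N

Sum the known components: ΣF_x = 493.4 N, ΣF_y = -248.6 N.
For equilibrium the remaining force must supply (−ΣF_x, −ΣF_y) = (-493.4, 248.6) N.
Magnitude = √((-493.4)² + (248.6)²) = 552.5 N; direction = atan2(248.6, -493.4) = 153.3°.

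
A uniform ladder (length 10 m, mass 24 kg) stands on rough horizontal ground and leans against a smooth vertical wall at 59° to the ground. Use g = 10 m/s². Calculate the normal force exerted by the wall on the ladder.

Torques about the foot: N_wall · 10 sin 59° = 24×10×5 cos 59° → N_wall = 72.103 N.

N_wall ≈ 72.1 N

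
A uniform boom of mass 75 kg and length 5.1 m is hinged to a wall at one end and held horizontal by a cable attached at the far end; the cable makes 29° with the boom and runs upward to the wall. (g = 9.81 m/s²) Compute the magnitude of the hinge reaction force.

Take torques about the hinge: T sin 29° · 5.1 = 75×9.81×2.55 = 1876.2 N·m.
So T = 1876.2 / (0.4848 × 5.1) = 758.8 N.
ΣF_x = 0: H_x = T cos 29° = 663.66 N.
ΣF_y = 0: H_y = (75×9.81) − T sin 29° = 735.75 − 367.88 = 367.87 N.
|H| = √(H_x² + H_y²) = √((663.66)² + (367.87)²) = 758.8 N.

|H| ≈ 759 N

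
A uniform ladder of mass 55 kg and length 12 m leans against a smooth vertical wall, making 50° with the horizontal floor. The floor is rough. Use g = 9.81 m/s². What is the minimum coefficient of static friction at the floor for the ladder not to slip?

ΣF_y = 0: N_floor = 55×9.81 = 539.55 N.
Torques about the foot: N_wall · 12 sin 50° = 55×9.81×6 cos 50° → N_wall = 226.37 N.
ΣF_x = 0: f_floor = N_wall = 226.37 N.
μ_min = f_floor / N_floor = 226.37 / 539.55 = 0.4195.

μ_min ≈ 0.420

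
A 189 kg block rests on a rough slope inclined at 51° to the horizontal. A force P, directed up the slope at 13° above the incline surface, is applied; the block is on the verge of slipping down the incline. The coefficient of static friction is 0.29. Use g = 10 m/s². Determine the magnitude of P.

On the verge of sliding down the incline, friction equals μN and acts up the slope.
Perpendicular: N + P sin 13° = W cos 51° = 1189 N.
Along incline: P cos 13° + μN = W sin 51° with W sin 51° = 1469 N.
Solving the pair for P and N: P = 1236 N, N = 911.3 N (and f = μN = 264.3 N).

P ≈ 1240 N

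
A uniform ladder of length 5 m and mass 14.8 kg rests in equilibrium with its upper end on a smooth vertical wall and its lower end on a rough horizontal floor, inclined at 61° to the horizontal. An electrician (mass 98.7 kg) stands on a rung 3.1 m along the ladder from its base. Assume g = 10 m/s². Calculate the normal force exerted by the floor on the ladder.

ΣF_y = 0: N_floor = 14.8×10 + 98.7×10 = 1135 N.

N_floor ≈ 1140 N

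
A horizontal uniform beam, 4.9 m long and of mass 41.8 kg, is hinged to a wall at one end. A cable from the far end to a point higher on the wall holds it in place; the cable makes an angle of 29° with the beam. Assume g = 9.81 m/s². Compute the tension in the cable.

T ≈ 423 N

Take torques about the hinge: T sin 29° · 4.9 = 41.8×9.81×2.45 = 1004.6 N·m.
So T = 1004.6 / (0.4848 × 4.9) = 422.91 N.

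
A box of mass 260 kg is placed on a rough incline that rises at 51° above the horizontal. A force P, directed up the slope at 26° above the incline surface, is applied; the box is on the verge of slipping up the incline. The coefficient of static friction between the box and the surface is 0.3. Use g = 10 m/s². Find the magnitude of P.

On the verge of sliding up the incline, friction equals μN and acts down the slope.
Perpendicular: N + P sin 26° = W cos 51° = 1636 N.
Along incline: P cos 26° = W sin 51° + μN  with W sin 51° = 2021 N.
Solving the pair for P and N: P = 2438 N, N = 567.7 N (and f = μN = 170.3 N).

P ≈ 2440 N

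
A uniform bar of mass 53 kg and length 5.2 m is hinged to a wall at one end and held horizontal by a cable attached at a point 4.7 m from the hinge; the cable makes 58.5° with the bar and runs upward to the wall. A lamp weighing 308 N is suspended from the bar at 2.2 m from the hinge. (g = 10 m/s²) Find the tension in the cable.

Take torques about the hinge: T sin 58.5° · 4.7 = 53×10×2.6 + 308×2.2 = 2055.6 N·m.
So T = 2055.6 / (0.8526 × 4.7) = 512.95 N.

T ≈ 513 N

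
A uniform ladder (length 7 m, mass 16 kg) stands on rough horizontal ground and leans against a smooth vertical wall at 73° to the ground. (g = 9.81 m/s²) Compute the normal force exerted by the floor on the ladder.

N_floor ≈ 157 N

ΣF_y = 0: N_floor = 16×9.81 = 156.96 N.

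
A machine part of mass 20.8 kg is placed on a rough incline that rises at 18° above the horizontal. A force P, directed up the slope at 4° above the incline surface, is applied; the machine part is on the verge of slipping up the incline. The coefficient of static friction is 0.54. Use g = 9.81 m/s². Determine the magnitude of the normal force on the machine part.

N ≈ 183 N

On the verge of sliding up the incline, friction equals μN and acts down the slope.
Perpendicular: N + P sin 4° = W cos 18° = 194.1 N.
Along incline: P cos 4° = W sin 18° + μN  with W sin 18° = 63.05 N.
Solving the pair for P and N: P = 162.1 N, N = 182.8 N (and f = μN = 98.69 N).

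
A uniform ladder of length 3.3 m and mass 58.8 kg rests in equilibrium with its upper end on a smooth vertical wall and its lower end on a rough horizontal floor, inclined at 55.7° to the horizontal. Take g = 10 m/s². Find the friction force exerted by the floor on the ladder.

Torques about the foot: N_wall · 3.3 sin 55.7° = 58.8×10×1.65 cos 55.7° → N_wall = 200.55 N.
ΣF_x = 0: f_floor = N_wall = 200.55 N.

f ≈ 201 N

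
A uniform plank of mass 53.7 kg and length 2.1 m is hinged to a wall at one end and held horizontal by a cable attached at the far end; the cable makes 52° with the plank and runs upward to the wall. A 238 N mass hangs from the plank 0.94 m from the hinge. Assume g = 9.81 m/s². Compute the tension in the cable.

Take torques about the hinge: T sin 52° · 2.1 = 53.7×9.81×1.05 + 238×0.94 = 776.86 N·m.
So T = 776.86 / (0.7880 × 2.1) = 469.45 N.

T ≈ 469 N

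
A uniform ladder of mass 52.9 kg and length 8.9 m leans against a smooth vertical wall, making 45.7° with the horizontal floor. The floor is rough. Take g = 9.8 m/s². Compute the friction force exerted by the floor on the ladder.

f ≈ 253 N

Torques about the foot: N_wall · 8.9 sin 45.7° = 52.9×9.8×4.45 cos 45.7° → N_wall = 252.95 N.
ΣF_x = 0: f_floor = N_wall = 252.95 N.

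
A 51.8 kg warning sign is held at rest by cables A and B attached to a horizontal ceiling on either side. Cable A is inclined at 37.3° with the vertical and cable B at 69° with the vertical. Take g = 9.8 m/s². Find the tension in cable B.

Angles from the horizontal: cable A is 90° − 37.3° = 52.7°, cable B is 90° − 69° = 21°.
Weight W = 51.8 × 9.8 = 507.6 N acts straight down.
Horizontal: T_A cos 52.7° = T_B cos 21°  →  T_A = 1.541 T_B.
Vertical: T_A sin 52.7° + T_B sin 21° = 507.6.
Substituting the horizontal relation into the vertical equation gives 1.584 T_B = 507.6, so T_B = 320.5 N.

T_B ≈ 321 N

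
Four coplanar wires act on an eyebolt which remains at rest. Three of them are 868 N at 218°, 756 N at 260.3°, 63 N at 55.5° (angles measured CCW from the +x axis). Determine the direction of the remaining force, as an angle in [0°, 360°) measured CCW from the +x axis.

θ ≈ 57.7°

Sum the known components: ΣF_x = -775.7 N, ΣF_y = -1228 N.
For equilibrium the remaining force must supply (−ΣF_x, −ΣF_y) = (775.7, 1228) N.
Magnitude = √((775.7)² + (1228)²) = 1452 N; direction = atan2(1228, 775.7) = 57.7°.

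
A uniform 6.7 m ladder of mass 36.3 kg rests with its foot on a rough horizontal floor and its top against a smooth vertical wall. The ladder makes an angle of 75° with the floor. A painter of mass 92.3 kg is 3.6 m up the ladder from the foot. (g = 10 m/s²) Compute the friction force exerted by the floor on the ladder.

f ≈ 182 N

Torques about the foot: N_wall · 6.7 sin 75° = 36.3×10×3.35 cos 75° + 92.3×10×3.6 cos 75° → N_wall = 181.52 N.
ΣF_x = 0: f_floor = N_wall = 181.52 N.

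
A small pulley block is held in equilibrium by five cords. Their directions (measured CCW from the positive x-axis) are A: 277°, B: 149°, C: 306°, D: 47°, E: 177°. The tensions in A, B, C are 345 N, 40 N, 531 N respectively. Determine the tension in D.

Resolve: ΣF_x = 345 cos 277° + 40 cos 149° + 531 cos 306° + T_D cos 47° + T_E cos 177° = 0.
        ΣF_y = 345 sin 277° + 40 sin 149° + 531 sin 306° + T_D sin 47° + T_E sin 177° = 0.
The known terms sum to (319.9, -751.4) N, so 0.6820 T_D − 0.9986 T_E = -319.9 and 0.7314 T_D + 0.0523 T_E = 751.4.
Solving simultaneously: T_D = 957.7 N, T_E = 974.4 N.

T_D ≈ 958 N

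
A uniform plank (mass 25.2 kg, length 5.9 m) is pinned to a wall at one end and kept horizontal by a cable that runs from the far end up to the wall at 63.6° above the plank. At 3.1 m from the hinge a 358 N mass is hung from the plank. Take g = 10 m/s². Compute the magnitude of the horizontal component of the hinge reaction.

H_x ≈ 156 N

Take torques about the hinge: T sin 63.6° · 5.9 = 25.2×10×2.95 + 358×3.1 = 1853.2 N·m.
So T = 1853.2 / (0.8957 × 5.9) = 350.67 N.
ΣF_x = 0: H_x = T cos 63.6° = 155.92 N.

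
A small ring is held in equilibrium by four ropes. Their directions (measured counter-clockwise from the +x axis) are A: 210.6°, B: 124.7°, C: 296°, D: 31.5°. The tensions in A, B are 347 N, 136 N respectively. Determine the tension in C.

Resolve: ΣF_x = 347 cos 210.6° + 136 cos 124.7° + T_C cos 296° + T_D cos 31.5° = 0.
        ΣF_y = 347 sin 210.6° + 136 sin 124.7° + T_C sin 296° + T_D sin 31.5° = 0.
The known terms sum to (-376.1, -64.83) N, so 0.4384 T_C + 0.8526 T_D = 376.1 and -0.8988 T_C + 0.5225 T_D = 64.83.
Solving simultaneously: T_C = 141.9 N, T_D = 368.1 N.

T_C ≈ 142 N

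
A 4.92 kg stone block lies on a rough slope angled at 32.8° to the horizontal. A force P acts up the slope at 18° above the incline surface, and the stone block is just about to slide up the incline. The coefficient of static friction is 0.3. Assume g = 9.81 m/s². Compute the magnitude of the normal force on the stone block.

On the verge of sliding up the incline, friction equals μN and acts down the slope.
Perpendicular: N + P sin 18° = W cos 32.8° = 40.57 N.
Along incline: P cos 18° = W sin 32.8° + μN  with W sin 32.8° = 26.15 N.
Solving the pair for P and N: P = 36.71 N, N = 29.23 N (and f = μN = 8.768 N).

N ≈ 29.2 N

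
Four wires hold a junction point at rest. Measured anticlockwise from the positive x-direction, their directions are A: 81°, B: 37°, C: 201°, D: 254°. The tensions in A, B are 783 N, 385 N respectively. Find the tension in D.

T_D ≈ 982 N

Resolve: ΣF_x = 783 cos 81° + 385 cos 37° + T_C cos 201° + T_D cos 254° = 0.
        ΣF_y = 783 sin 81° + 385 sin 37° + T_C sin 201° + T_D sin 254° = 0.
The known terms sum to (430, 1005) N, so -0.9336 T_C − 0.2756 T_D = -430 and -0.3584 T_C − 0.9613 T_D = -1005.
Solving simultaneously: T_C = 170.6 N, T_D = 981.9 N.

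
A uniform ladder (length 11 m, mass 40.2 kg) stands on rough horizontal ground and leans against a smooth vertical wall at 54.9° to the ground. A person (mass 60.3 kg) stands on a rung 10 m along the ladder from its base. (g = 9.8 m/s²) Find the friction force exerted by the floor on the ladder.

Torques about the foot: N_wall · 11 sin 54.9° = 40.2×9.8×5.5 cos 54.9° + 60.3×9.8×10 cos 54.9° → N_wall = 516 N.
ΣF_x = 0: f_floor = N_wall = 516 N.

f ≈ 516 N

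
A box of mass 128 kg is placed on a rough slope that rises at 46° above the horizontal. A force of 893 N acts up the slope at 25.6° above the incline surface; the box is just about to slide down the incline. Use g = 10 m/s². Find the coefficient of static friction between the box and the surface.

μ ≈ 0.229

On the verge of sliding down the incline, friction is at its maximum μN and acts up the slope.
Perpendicular to incline: N = W cos 46° − P sin 25.6° = 889.2 − 385.9 = 503.3 N.
Along incline: P cos 25.6° + μN = W sin 46° → μ = (W sin 46° − P cos 25.6°) / N = 0.2293.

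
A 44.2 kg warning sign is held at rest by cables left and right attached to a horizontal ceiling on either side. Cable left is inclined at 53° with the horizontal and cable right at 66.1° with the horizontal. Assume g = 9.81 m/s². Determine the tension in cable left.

T_left ≈ 201 N

Weight W = 44.2 × 9.81 = 433.6 N acts straight down.
Horizontal: T_left cos 53° = T_right cos 66.1°  →  T_right = 1.485 T_left.
Vertical: T_left sin 53° + T_right sin 66.1° = 433.6.
Substituting the horizontal relation into the vertical equation gives 2.157 T_left = 433.6, so T_left = 201 N.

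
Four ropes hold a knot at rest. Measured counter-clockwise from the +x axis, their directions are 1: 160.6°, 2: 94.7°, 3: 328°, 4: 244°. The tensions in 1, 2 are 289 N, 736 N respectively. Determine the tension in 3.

Resolve: ΣF_x = 289 cos 160.6° + 736 cos 94.7° + T_3 cos 328° + T_4 cos 244° = 0.
        ΣF_y = 289 sin 160.6° + 736 sin 94.7° + T_3 sin 328° + T_4 sin 244° = 0.
The known terms sum to (-332.9, 829.5) N, so 0.8480 T_3 − 0.4384 T_4 = 332.9 and -0.5299 T_3 − 0.8988 T_4 = -829.5.
Solving simultaneously: T_3 = 666.5 N, T_4 = 530 N.

T_3 ≈ 666 N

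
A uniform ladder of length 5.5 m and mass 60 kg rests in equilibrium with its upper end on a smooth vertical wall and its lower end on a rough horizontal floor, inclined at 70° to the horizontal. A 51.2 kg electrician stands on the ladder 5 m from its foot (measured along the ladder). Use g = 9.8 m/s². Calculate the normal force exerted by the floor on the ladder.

ΣF_y = 0: N_floor = 60×9.8 + 51.2×9.8 = 1089.8 N.

N_floor ≈ 1090 N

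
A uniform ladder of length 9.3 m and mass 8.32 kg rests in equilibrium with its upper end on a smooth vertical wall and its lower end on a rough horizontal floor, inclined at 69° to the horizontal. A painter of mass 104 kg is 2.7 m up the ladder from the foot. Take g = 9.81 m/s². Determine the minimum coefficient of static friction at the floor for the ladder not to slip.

μ_min ≈ 0.117

ΣF_y = 0: N_floor = 8.32×9.81 + 104×9.81 = 1101.9 N.
Torques about the foot: N_wall · 9.3 sin 69° = 8.32×9.81×4.65 cos 69° + 104×9.81×2.7 cos 69° → N_wall = 129.37 N.
ΣF_x = 0: f_floor = N_wall = 129.37 N.
μ_min = f_floor / N_floor = 129.37 / 1101.9 = 0.1174.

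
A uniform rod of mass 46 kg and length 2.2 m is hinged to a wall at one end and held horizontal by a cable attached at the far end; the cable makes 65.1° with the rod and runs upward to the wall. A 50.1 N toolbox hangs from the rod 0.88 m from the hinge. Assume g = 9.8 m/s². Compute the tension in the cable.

T ≈ 271 N

Take torques about the hinge: T sin 65.1° · 2.2 = 46×9.8×1.1 + 50.1×0.88 = 539.97 N·m.
So T = 539.97 / (0.9070 × 2.2) = 270.59 N.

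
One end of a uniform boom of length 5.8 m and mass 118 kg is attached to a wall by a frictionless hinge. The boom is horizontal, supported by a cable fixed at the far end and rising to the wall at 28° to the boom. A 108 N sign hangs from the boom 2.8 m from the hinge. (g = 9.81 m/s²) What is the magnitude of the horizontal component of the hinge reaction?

Take torques about the hinge: T sin 28° · 5.8 = 118×9.81×2.9 + 108×2.8 = 3659.4 N·m.
So T = 3659.4 / (0.4695 × 5.8) = 1343.9 N.
ΣF_x = 0: H_x = T cos 28° = 1186.6 N.

H_x ≈ 1190 N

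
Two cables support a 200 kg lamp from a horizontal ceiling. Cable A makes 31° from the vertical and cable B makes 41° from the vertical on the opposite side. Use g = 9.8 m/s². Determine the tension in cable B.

T_B ≈ 1060 N

Angles from the horizontal: cable A is 90° − 31° = 59°, cable B is 90° − 41° = 49°.
Weight W = 200 × 9.8 = 1960 N acts straight down.
Horizontal: T_A cos 59° = T_B cos 49°  →  T_A = 1.274 T_B.
Vertical: T_A sin 59° + T_B sin 49° = 1960.
Substituting the horizontal relation into the vertical equation gives 1.847 T_B = 1960, so T_B = 1061 N.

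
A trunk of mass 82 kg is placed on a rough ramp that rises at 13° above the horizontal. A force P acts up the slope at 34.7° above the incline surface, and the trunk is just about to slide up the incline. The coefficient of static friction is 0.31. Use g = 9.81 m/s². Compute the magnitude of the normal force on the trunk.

On the verge of sliding up the incline, friction equals μN and acts down the slope.
Perpendicular: N + P sin 34.7° = W cos 13° = 783.8 N.
Along incline: P cos 34.7° = W sin 13° + μN  with W sin 13° = 181 N.
Solving the pair for P and N: P = 424.5 N, N = 542.1 N (and f = μN = 168.1 N).

N ≈ 542 N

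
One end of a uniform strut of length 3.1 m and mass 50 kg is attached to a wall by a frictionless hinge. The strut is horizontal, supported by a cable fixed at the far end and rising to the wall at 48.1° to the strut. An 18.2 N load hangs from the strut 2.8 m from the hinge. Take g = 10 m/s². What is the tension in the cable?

Take torques about the hinge: T sin 48.1° · 3.1 = 50×10×1.55 + 18.2×2.8 = 825.96 N·m.
So T = 825.96 / (0.7443 × 3.1) = 357.97 N.

T ≈ 358 N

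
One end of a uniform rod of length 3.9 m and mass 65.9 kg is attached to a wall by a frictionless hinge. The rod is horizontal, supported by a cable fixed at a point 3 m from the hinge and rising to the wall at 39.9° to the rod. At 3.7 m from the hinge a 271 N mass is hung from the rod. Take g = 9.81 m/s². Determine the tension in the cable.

Take torques about the hinge: T sin 39.9° · 3 = 65.9×9.81×1.95 + 271×3.7 = 2263.3 N·m.
So T = 2263.3 / (0.6414 × 3) = 1176.2 N.

T ≈ 1180 N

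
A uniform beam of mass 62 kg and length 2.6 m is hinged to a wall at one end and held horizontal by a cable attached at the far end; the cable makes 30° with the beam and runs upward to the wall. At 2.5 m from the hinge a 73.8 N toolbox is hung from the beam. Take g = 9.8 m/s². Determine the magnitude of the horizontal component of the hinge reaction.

H_x ≈ 649 N

Take torques about the hinge: T sin 30° · 2.6 = 62×9.8×1.3 + 73.8×2.5 = 974.38 N·m.
So T = 974.38 / (0.5000 × 2.6) = 749.52 N.
ΣF_x = 0: H_x = T cos 30° = 649.11 N.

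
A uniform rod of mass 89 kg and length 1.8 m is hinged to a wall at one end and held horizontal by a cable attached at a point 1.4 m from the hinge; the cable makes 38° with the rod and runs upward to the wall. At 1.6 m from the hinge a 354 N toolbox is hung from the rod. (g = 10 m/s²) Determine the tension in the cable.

T ≈ 1590 N

Take torques about the hinge: T sin 38° · 1.4 = 89×10×0.9 + 354×1.6 = 1367.4 N·m.
So T = 1367.4 / (0.6157 × 1.4) = 1586.4 N.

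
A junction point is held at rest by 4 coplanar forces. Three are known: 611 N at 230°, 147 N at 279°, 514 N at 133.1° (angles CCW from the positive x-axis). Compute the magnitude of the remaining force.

Sum the known components: ΣF_x = -721 N, ΣF_y = -237.9 N.
For equilibrium the remaining force must supply (−ΣF_x, −ΣF_y) = (721, 237.9) N.
Magnitude = √((721)² + (237.9)²) = 759.2 N; direction = atan2(237.9, 721) = 18.3°.

F ≈ 759 N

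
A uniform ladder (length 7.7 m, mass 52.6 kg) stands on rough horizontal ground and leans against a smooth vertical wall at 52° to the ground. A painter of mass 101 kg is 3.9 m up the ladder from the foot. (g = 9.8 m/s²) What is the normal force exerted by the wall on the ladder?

N_wall ≈ 593 N

Torques about the foot: N_wall · 7.7 sin 52° = 52.6×9.8×3.85 cos 52° + 101×9.8×3.9 cos 52° → N_wall = 593.05 N.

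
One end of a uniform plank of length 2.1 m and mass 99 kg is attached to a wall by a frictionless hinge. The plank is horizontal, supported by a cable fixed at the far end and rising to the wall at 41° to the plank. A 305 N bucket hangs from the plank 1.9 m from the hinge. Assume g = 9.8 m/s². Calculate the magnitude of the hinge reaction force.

|H| ≈ 1020 N

Take torques about the hinge: T sin 41° · 2.1 = 99×9.8×1.05 + 305×1.9 = 1598.2 N·m.
So T = 1598.2 / (0.6561 × 2.1) = 1160 N.
ΣF_x = 0: H_x = T cos 41° = 875.49 N.
ΣF_y = 0: H_y = (99×9.8 + 305) − T sin 41° = 1275.2 − 761.05 = 514.15 N.
|H| = √(H_x² + H_y²) = √((875.49)² + (514.15)²) = 1015.3 N.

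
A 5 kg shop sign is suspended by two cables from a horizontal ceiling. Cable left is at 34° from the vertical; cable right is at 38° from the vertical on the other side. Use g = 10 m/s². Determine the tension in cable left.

Angles from the horizontal: cable left is 90° − 34° = 56°, cable right is 90° − 38° = 52°.
Weight W = 5 × 10 = 50 N acts straight down.
Horizontal: T_left cos 56° = T_right cos 52°  →  T_right = 0.9083 T_left.
Vertical: T_left sin 56° + T_right sin 52° = 50.
Substituting the horizontal relation into the vertical equation gives 1.545 T_left = 50, so T_left = 32.37 N.

T_left ≈ 32.4 N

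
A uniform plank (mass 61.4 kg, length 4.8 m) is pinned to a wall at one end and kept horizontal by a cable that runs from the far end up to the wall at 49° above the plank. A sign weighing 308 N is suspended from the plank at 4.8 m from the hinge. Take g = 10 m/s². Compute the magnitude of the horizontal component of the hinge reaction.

Take torques about the hinge: T sin 49° · 4.8 = 61.4×10×2.4 + 308×4.8 = 2952 N·m.
So T = 2952 / (0.7547 × 4.8) = 814.88 N.
ΣF_x = 0: H_x = T cos 49° = 534.61 N.

H_x ≈ 535 N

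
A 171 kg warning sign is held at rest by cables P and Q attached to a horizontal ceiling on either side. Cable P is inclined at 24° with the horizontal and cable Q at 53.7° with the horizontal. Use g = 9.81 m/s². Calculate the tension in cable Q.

T_Q ≈ 1570 N

Weight W = 171 × 9.81 = 1678 N acts straight down.
Horizontal: T_P cos 24° = T_Q cos 53.7°  →  T_P = 0.648 T_Q.
Vertical: T_P sin 24° + T_Q sin 53.7° = 1678.
Substituting the horizontal relation into the vertical equation gives 1.07 T_Q = 1678, so T_Q = 1568 N.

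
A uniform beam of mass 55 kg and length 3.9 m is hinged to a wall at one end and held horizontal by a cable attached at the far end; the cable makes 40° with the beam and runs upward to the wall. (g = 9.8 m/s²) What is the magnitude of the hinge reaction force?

Take torques about the hinge: T sin 40° · 3.9 = 55×9.8×1.95 = 1051 N·m.
So T = 1051 / (0.6428 × 3.9) = 419.27 N.
ΣF_x = 0: H_x = T cos 40° = 321.18 N.
ΣF_y = 0: H_y = (55×9.8) − T sin 40° = 539 − 269.5 = 269.5 N.
|H| = √(H_x² + H_y²) = √((321.18)² + (269.5)²) = 419.27 N.

|H| ≈ 419 N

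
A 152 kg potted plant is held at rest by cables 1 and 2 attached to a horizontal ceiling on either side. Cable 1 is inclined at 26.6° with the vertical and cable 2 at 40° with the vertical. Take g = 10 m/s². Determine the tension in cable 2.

T_2 ≈ 742 N

Angles from the horizontal: cable 1 is 90° − 26.6° = 63.4°, cable 2 is 90° − 40° = 50°.
Weight W = 152 × 10 = 1520 N acts straight down.
Horizontal: T_1 cos 63.4° = T_2 cos 50°  →  T_1 = 1.436 T_2.
Vertical: T_1 sin 63.4° + T_2 sin 50° = 1520.
Substituting the horizontal relation into the vertical equation gives 2.05 T_2 = 1520, so T_2 = 741.6 N.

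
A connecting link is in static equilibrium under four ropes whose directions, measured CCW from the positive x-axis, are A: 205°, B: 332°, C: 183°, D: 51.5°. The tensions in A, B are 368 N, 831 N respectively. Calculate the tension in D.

Resolve: ΣF_x = 368 cos 205° + 831 cos 332° + T_C cos 183° + T_D cos 51.5° = 0.
        ΣF_y = 368 sin 205° + 831 sin 332° + T_C sin 183° + T_D sin 51.5° = 0.
The known terms sum to (400.2, -545.7) N, so -0.9986 T_C + 0.6225 T_D = -400.2 and -0.0523 T_C + 0.7826 T_D = 545.7.
Solving simultaneously: T_C = 871.7 N, T_D = 755.5 N.

T_D ≈ 756 N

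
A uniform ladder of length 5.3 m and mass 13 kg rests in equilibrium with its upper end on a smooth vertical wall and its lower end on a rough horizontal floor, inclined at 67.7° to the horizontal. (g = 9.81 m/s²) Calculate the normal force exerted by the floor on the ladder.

N_floor ≈ 128 N

ΣF_y = 0: N_floor = 13×9.81 = 127.53 N.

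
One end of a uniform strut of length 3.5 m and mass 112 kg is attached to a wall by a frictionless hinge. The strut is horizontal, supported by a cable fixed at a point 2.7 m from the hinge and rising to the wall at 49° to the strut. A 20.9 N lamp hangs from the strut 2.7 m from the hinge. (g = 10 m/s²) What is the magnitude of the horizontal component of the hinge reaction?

Take torques about the hinge: T sin 49° · 2.7 = 112×10×1.75 + 20.9×2.7 = 2016.4 N·m.
So T = 2016.4 / (0.7547 × 2.7) = 989.55 N.
ΣF_x = 0: H_x = T cos 49° = 649.21 N.

H_x ≈ 649 N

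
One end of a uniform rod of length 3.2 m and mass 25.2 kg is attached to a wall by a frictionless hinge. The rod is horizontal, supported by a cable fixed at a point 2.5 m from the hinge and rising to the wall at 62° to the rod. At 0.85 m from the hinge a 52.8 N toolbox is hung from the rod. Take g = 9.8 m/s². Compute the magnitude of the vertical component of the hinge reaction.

Take torques about the hinge: T sin 62° · 2.5 = 25.2×9.8×1.6 + 52.8×0.85 = 440.02 N·m.
So T = 440.02 / (0.8829 × 2.5) = 199.34 N.
ΣF_y = 0: H_y = (25.2×9.8 + 52.8) − T sin 62° = 299.76 − 176.01 = 123.75 N.

|H_y| ≈ 124 N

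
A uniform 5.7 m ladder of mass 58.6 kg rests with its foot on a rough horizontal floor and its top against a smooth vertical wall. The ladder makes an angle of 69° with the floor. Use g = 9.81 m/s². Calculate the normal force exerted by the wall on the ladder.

N_wall ≈ 110 N

Torques about the foot: N_wall · 5.7 sin 69° = 58.6×9.81×2.85 cos 69° → N_wall = 110.34 N.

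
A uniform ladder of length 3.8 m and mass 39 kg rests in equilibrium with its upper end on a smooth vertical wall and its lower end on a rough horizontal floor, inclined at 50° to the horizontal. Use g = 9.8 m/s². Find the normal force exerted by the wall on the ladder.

N_wall ≈ 160 N

Torques about the foot: N_wall · 3.8 sin 50° = 39×9.8×1.9 cos 50° → N_wall = 160.35 N.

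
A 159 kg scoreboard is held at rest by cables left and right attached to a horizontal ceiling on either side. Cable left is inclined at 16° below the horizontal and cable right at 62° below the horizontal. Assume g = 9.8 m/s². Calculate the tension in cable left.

Weight W = 159 × 9.8 = 1558 N acts straight down.
Horizontal: T_left cos 16° = T_right cos 62°  →  T_right = 2.048 T_left.
Vertical: T_left sin 16° + T_right sin 62° = 1558.
Substituting the horizontal relation into the vertical equation gives 2.084 T_left = 1558, so T_left = 747.9 N.

T_left ≈ 748 N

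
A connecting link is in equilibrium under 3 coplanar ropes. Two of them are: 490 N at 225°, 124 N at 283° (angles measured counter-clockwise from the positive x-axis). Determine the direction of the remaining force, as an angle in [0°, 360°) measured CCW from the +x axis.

Sum the known components: ΣF_x = -318.6 N, ΣF_y = -467.3 N.
For equilibrium the remaining force must supply (−ΣF_x, −ΣF_y) = (318.6, 467.3) N.
Magnitude = √((318.6)² + (467.3)²) = 565.6 N; direction = atan2(467.3, 318.6) = 55.7°.

θ ≈ 55.7°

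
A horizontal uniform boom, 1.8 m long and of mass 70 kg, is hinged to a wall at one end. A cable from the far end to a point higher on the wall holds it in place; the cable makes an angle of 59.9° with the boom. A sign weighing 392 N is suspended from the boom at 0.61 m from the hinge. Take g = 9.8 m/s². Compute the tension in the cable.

Take torques about the hinge: T sin 59.9° · 1.8 = 70×9.8×0.9 + 392×0.61 = 856.52 N·m.
So T = 856.52 / (0.8652 × 1.8) = 550.01 N.

T ≈ 550 N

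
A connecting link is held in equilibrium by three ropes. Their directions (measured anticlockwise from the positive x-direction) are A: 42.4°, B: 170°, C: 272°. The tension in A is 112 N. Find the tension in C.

T_C ≈ 90.7 N

Resolve: ΣF_x = 112 cos 42.4° + T_B cos 170° + T_C cos 272° = 0.
        ΣF_y = 112 sin 42.4° + T_B sin 170° + T_C sin 272° = 0.
The known terms sum to (82.71, 75.52) N, so -0.9848 T_B + 0.0349 T_C = -82.71 and 0.1736 T_B − 0.9994 T_C = -75.52.
Solving simultaneously: T_B = 87.20 N, T_C = 90.72 N.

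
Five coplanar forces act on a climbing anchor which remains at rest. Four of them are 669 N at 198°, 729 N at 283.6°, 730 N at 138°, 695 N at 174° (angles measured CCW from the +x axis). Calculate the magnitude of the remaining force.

F ≈ 1740 N

Sum the known components: ΣF_x = -1699 N, ΣF_y = -354.2 N.
For equilibrium the remaining force must supply (−ΣF_x, −ΣF_y) = (1699, 354.2) N.
Magnitude = √((1699)² + (354.2)²) = 1735 N; direction = atan2(354.2, 1699) = 11.8°.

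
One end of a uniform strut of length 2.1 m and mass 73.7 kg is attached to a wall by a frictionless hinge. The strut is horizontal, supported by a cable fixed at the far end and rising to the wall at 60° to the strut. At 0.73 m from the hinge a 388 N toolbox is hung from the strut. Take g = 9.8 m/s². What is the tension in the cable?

Take torques about the hinge: T sin 60° · 2.1 = 73.7×9.8×1.05 + 388×0.73 = 1041.6 N·m.
So T = 1041.6 / (0.8660 × 2.1) = 572.74 N.

T ≈ 573 N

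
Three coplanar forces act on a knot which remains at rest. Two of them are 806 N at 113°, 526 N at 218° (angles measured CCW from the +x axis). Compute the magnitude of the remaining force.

Sum the known components: ΣF_x = -729.4 N, ΣF_y = 418.1 N.
For equilibrium the remaining force must supply (−ΣF_x, −ΣF_y) = (729.4, -418.1) N.
Magnitude = √((729.4)² + (-418.1)²) = 840.7 N; direction = atan2(-418.1, 729.4) = 330.2°.

F ≈ 841 N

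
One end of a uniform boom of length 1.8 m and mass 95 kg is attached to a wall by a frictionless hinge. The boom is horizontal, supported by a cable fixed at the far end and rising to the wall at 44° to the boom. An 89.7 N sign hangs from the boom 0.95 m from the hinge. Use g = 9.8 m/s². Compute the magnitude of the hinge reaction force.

|H| ≈ 735 N

Take torques about the hinge: T sin 44° · 1.8 = 95×9.8×0.9 + 89.7×0.95 = 923.12 N·m.
So T = 923.12 / (0.6947 × 1.8) = 738.26 N.
ΣF_x = 0: H_x = T cos 44° = 531.06 N.
ΣF_y = 0: H_y = (95×9.8 + 89.7) − T sin 44° = 1020.7 − 512.84 = 507.86 N.
|H| = √(H_x² + H_y²) = √((531.06)² + (507.86)²) = 734.81 N.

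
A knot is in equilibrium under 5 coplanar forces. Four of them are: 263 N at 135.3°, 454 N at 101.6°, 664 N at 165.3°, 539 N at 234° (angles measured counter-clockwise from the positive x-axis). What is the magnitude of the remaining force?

Sum the known components: ΣF_x = -1237 N, ΣF_y = 362.2 N.
For equilibrium the remaining force must supply (−ΣF_x, −ΣF_y) = (1237, -362.2) N.
Magnitude = √((1237)² + (-362.2)²) = 1289 N; direction = atan2(-362.2, 1237) = 343.7°.

F ≈ 1290 N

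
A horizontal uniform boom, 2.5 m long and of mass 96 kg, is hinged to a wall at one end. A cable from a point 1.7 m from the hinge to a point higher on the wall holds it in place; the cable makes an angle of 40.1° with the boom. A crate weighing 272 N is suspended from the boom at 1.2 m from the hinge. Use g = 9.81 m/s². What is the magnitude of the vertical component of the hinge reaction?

|H_y| ≈ 329 N

Take torques about the hinge: T sin 40.1° · 1.7 = 96×9.81×1.25 + 272×1.2 = 1503.6 N·m.
So T = 1503.6 / (0.6441 × 1.7) = 1373.1 N.
ΣF_y = 0: H_y = (96×9.81 + 272) − T sin 40.1° = 1213.8 − 884.47 = 329.29 N.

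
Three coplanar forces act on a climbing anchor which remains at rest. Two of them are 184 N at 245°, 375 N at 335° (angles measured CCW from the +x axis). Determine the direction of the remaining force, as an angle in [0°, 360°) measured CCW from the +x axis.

θ ≈ 129°

Sum the known components: ΣF_x = 262.1 N, ΣF_y = -325.2 N.
For equilibrium the remaining force must supply (−ΣF_x, −ΣF_y) = (-262.1, 325.2) N.
Magnitude = √((-262.1)² + (325.2)²) = 417.7 N; direction = atan2(325.2, -262.1) = 128.9°.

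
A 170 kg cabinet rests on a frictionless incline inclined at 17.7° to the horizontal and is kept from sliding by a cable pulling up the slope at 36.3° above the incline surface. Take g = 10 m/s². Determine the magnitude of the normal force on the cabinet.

Take axes along and perpendicular to the incline. Weight components: W sin 17.7° = 516.9 N down-slope, W cos 17.7° = 1620 N into the surface.
Along incline: T cos 36.3° = W sin 17.7° → T = 641.3 N.
Perpendicular: N = W cos 17.7° − T sin 36.3° = 1240 N.

N ≈ 1240 N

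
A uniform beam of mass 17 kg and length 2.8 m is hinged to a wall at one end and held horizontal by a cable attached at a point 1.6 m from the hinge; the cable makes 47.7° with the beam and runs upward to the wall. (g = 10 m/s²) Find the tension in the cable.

T ≈ 201 N

Take torques about the hinge: T sin 47.7° · 1.6 = 17×10×1.4 = 238 N·m.
So T = 238 / (0.7396 × 1.6) = 201.11 N.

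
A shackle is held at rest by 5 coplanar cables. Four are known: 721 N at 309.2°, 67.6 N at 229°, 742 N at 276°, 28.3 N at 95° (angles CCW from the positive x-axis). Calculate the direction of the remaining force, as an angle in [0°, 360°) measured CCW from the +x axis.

θ ≈ 110°

Sum the known components: ΣF_x = 486.4 N, ΣF_y = -1319 N.
For equilibrium the remaining force must supply (−ΣF_x, −ΣF_y) = (-486.4, 1319) N.
Magnitude = √((-486.4)² + (1319)²) = 1406 N; direction = atan2(1319, -486.4) = 110.2°.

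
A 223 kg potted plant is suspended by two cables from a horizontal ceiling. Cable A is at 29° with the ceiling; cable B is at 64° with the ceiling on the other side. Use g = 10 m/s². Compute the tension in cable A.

Weight W = 223 × 10 = 2230 N acts straight down.
Horizontal: T_A cos 29° = T_B cos 64°  →  T_B = 1.995 T_A.
Vertical: T_A sin 29° + T_B sin 64° = 2230.
Substituting the horizontal relation into the vertical equation gives 2.278 T_A = 2230, so T_A = 978.9 N.

T_A ≈ 979 N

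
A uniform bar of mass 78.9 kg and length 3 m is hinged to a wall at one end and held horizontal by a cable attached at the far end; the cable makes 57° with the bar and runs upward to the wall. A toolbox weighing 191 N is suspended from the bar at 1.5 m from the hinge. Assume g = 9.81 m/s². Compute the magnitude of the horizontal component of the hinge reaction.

H_x ≈ 313 N

Take torques about the hinge: T sin 57° · 3 = 78.9×9.81×1.5 + 191×1.5 = 1447.5 N·m.
So T = 1447.5 / (0.8387 × 3) = 575.32 N.
ΣF_x = 0: H_x = T cos 57° = 313.34 N.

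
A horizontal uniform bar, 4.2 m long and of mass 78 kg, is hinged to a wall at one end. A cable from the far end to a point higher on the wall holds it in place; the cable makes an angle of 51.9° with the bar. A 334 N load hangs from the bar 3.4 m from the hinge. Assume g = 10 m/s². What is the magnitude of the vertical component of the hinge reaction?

|H_y| ≈ 454 N

Take torques about the hinge: T sin 51.9° · 4.2 = 78×10×2.1 + 334×3.4 = 2773.6 N·m.
So T = 2773.6 / (0.7869 × 4.2) = 839.18 N.
ΣF_y = 0: H_y = (78×10 + 334) − T sin 51.9° = 1114 − 660.38 = 453.62 N.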